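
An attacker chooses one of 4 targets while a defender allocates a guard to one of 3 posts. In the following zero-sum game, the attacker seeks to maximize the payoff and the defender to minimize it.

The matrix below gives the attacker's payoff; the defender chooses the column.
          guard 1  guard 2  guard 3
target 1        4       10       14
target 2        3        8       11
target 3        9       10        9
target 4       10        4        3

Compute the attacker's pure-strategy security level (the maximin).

9

The worst-case payoff for each row is target 1: 4, target 2: 3, target 3: 9, target 4: 3.
The best of these is 9.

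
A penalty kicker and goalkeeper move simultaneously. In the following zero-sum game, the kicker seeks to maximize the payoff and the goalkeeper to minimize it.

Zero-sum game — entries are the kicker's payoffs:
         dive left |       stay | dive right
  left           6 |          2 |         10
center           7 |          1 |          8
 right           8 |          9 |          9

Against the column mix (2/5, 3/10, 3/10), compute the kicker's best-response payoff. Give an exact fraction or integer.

43/5

left: (6)·(2/5) + (2)·(3/10) + (10)·(3/10) = 6.
center: (7)·(2/5) + (1)·(3/10) + (8)·(3/10) = 11/2.
right: (8)·(2/5) + (9)·(3/10) + (9)·(3/10) = 43/5.
The best pure response is right with expected payoff 43/5.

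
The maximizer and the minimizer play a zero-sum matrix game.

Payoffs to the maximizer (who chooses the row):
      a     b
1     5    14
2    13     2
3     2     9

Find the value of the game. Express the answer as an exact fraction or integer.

Row 3 is strictly dominated by row 1, so the maximizer never plays it.
The remaining 2×2 game on (1, 2) × (a, b) has no saddle point. Let the maximizer play 1 with probability p; indifference gives 5p + 13(1−p) = 14p + 2(1−p), so p = 11/20.
Similarly the minimizer's optimal q on a is 3/5, and the value is 5·(3/5) + (14)·(2/5) = 43/5.

43/5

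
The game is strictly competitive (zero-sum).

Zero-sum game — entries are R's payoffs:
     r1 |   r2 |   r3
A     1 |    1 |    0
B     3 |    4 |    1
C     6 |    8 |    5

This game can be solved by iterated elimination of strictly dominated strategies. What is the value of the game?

Column r2 is strictly dominated by r3 for C (0<1, 1<4, 5<8); eliminate r2.
Column r1 is strictly dominated by r3 for C (0<1, 1<3, 5<6); eliminate r1.
Row A is strictly dominated by row B (1>0); eliminate A.
Row B is strictly dominated by row C (5>1); eliminate B.
Only (C, r3) remains, with payoff 5.

5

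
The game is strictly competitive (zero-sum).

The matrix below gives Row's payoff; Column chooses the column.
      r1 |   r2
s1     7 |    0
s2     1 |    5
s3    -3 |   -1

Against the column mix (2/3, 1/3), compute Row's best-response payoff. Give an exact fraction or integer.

s1: (7)·(2/3) + (0)·(1/3) = 14/3.
s2: (1)·(2/3) + (5)·(1/3) = 7/3.
s3: (-3)·(2/3) + (-1)·(1/3) = -7/3.
The best pure response is s1 with expected payoff 14/3.

14/3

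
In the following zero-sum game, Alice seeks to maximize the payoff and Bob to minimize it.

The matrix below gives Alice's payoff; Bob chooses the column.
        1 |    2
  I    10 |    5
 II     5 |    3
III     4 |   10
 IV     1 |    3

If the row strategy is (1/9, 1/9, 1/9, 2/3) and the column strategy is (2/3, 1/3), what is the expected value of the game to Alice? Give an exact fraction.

Against (2/3, 1/3), each row's expected payoff is I: 25/3; II: 13/3; III: 6; IV: 5/3.
Taking the (1/9, 1/9, 1/9, 2/3)-weighted average: (1/9)·(25/3) + (1/9)·(13/3) + (1/9)·(6) + (2/3)·(5/3) = 86/27.

86/27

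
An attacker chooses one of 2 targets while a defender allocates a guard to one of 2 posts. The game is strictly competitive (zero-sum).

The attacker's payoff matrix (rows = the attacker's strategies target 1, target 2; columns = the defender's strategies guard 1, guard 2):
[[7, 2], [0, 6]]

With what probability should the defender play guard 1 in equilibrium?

4/11

Row minima are 2 and 0, so the attacker's maximin is 2; column maxima are 7 and 6, so the defender's minimax is 6. These differ, so the equilibrium is in mixed strategies.
Let the defender play guard 1 with probability q. The attacker is indifferent when 7q + 2(1−q) = 6(1−q), giving q = 4/11.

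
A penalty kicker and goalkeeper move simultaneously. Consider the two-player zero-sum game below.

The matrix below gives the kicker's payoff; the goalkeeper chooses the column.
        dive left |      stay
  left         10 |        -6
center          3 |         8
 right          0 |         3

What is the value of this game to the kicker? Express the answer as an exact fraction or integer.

14/3

Row right is strictly dominated by row center, so the kicker never plays it.
The remaining 2×2 game on (left, center) × (dive left, stay) has no saddle point. Let the kicker play left with probability p; indifference gives 10p + 3(1−p) = −6p + 8(1−p), so p = 5/21.
Similarly the goalkeeper's optimal q on dive left is 2/3, and the value is 10·(2/3) + (-6)·(1/3) = 14/3.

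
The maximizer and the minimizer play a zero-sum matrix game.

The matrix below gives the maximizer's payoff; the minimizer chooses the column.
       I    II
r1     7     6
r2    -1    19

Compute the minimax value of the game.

Row minima are 6 and -1, so the maximizer's maximin is 6; column maxima are 7 and 19, so the minimizer's minimax is 7. These differ, so the equilibrium is in mixed strategies.
Let the maximizer play r1 with probability p. The minimizer is indifferent when 7p − (1−p) = 6p + 19(1−p), giving p = 20/21.
Let the minimizer play I with probability q. The maximizer is indifferent when 7q + 6(1−q) = −q + 19(1−q), giving q = 13/21.
The value is 7·(13/21) + (6)·(8/21) = 139/21.

139/21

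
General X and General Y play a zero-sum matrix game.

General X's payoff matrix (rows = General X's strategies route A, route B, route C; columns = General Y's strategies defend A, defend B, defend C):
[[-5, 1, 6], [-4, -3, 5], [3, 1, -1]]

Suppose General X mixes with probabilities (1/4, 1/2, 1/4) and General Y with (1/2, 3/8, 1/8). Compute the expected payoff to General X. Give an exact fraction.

Against (1/2, 3/8, 1/8), each row's expected payoff is route A: -11/8; route B: -5/2; route C: 7/4.
Taking the (1/4, 1/2, 1/4)-weighted average: (1/4)·(-11/8) + (1/2)·(-5/2) + (1/4)·(7/4) = -37/32.

-37/32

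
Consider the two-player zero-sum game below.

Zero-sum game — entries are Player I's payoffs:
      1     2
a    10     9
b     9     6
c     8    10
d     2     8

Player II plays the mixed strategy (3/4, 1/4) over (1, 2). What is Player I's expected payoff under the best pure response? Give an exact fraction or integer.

a: (10)·(3/4) + (9)·(1/4) = 39/4.
b: (9)·(3/4) + (6)·(1/4) = 33/4.
c: (8)·(3/4) + (10)·(1/4) = 17/2.
d: (2)·(3/4) + (8)·(1/4) = 7/2.
The best pure response is a with expected payoff 39/4.

39/4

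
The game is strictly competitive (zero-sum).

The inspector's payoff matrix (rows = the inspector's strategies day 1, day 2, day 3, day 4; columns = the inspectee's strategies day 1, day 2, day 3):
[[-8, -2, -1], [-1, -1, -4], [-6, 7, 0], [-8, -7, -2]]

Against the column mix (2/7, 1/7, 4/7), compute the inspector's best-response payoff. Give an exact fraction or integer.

-5/7

day 1: (-8)·(2/7) + (-2)·(1/7) + (-1)·(4/7) = -22/7.
day 2: (-1)·(2/7) + (-1)·(1/7) + (-4)·(4/7) = -19/7.
day 3: (-6)·(2/7) + (7)·(1/7) + (0)·(4/7) = -5/7.
day 4: (-8)·(2/7) + (-7)·(1/7) + (-2)·(4/7) = -31/7.
The best pure response is day 3 with expected payoff -5/7.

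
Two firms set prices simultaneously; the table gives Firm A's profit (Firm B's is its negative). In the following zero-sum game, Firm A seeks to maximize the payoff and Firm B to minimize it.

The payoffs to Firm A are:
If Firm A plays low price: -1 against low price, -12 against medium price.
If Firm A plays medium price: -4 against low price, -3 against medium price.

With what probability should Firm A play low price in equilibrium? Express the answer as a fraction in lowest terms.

Row minima are -12 and -4, so Firm A's maximin is -4; column maxima are -1 and -3, so Firm B's minimax is -3. These differ, so the equilibrium is in mixed strategies.
Let Firm A play low price with probability p. Firm B is indifferent when −p − 4(1−p) = −12p − 3(1−p), giving p = 1/12.

1/12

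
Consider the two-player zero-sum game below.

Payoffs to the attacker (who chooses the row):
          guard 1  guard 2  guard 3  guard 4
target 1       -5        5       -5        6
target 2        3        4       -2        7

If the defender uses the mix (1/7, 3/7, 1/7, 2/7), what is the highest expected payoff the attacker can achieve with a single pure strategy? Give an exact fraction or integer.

27/7

target 1: (-5)·(1/7) + (5)·(3/7) + (-5)·(1/7) + (6)·(2/7) = 17/7.
target 2: (3)·(1/7) + (4)·(3/7) + (-2)·(1/7) + (7)·(2/7) = 27/7.
The best pure response is target 2 with expected payoff 27/7.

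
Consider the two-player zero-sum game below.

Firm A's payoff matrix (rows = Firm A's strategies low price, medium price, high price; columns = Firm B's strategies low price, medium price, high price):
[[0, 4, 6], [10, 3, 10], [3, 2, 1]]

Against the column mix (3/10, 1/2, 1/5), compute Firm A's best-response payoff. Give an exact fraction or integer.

low price: (0)·(3/10) + (4)·(1/2) + (6)·(1/5) = 16/5.
medium price: (10)·(3/10) + (3)·(1/2) + (10)·(1/5) = 13/2.
high price: (3)·(3/10) + (2)·(1/2) + (1)·(1/5) = 21/10.
The best pure response is medium price with expected payoff 13/2.

13/2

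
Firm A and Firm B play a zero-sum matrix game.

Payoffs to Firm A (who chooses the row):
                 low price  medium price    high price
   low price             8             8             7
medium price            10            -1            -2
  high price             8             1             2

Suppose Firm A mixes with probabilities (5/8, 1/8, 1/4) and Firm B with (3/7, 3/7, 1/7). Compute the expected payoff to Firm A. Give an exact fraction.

Against (3/7, 3/7, 1/7), each row's expected payoff is low price: 55/7; medium price: 25/7; high price: 29/7.
Taking the (5/8, 1/8, 1/4)-weighted average: (5/8)·(55/7) + (1/8)·(25/7) + (1/4)·(29/7) = 179/28.

179/28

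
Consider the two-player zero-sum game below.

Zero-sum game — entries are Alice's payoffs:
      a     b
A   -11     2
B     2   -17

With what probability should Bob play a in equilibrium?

Row minima are -11 and -17, so Alice's maximin is -11; column maxima are 2 and 2, so Bob's minimax is 2. These differ, so the equilibrium is in mixed strategies.
Let Bob play a with probability q. Alice is indifferent when −11q + 2(1−q) = 2q − 17(1−q), giving q = 19/32.

19/32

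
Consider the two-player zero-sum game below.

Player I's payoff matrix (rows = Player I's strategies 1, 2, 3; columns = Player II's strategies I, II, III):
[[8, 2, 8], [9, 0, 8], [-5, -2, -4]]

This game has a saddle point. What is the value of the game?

2

Row minima: 2, 0, -5 → Player I's maximin is 2.
Column maxima: 9, 2, 8 → Player II's minimax is 2.
They coincide at (1, II), so the value is 2.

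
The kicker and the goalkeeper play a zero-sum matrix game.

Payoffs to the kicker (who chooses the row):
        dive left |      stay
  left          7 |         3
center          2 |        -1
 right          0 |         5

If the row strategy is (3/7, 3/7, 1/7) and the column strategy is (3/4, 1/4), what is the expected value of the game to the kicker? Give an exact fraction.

Against (3/4, 1/4), each row's expected payoff is left: 6; center: 5/4; right: 5/4.
Taking the (3/7, 3/7, 1/7)-weighted average: (3/7)·(6) + (3/7)·(5/4) + (1/7)·(5/4) = 23/7.

23/7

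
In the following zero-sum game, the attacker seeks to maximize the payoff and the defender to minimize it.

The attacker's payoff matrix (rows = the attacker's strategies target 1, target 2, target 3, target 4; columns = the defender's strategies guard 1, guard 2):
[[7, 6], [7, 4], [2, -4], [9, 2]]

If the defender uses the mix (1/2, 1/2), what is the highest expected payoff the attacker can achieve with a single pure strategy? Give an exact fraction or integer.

13/2

target 1: (7)·(1/2) + (6)·(1/2) = 13/2.
target 2: (7)·(1/2) + (4)·(1/2) = 11/2.
target 3: (2)·(1/2) + (-4)·(1/2) = -1.
target 4: (9)·(1/2) + (2)·(1/2) = 11/2.
The best pure response is target 1 with expected payoff 13/2.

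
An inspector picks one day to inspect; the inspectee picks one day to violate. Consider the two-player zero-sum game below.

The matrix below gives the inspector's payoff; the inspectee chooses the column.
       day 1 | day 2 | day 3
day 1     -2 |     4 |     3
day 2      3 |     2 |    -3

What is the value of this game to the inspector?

Column day 2 is strictly dominated by day 3 for the inspectee (it gives the inspector more in every row).
The remaining 2×2 game on (day 1, day 2) × (day 1, day 3) has no saddle point. Let the inspector play day 1 with probability p; indifference gives −2p + 3(1−p) = 3p − 3(1−p), so p = 6/11.
Similarly the inspectee's optimal q on day 1 is 6/11, and the value is -2·(6/11) + (3)·(5/11) = 3/11.

3/11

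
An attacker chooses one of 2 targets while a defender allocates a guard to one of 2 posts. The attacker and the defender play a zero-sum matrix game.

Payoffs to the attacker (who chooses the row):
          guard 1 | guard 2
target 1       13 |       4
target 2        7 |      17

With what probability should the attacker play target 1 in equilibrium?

Row minima are 4 and 7, so the attacker's maximin is 7; column maxima are 13 and 17, so the defender's minimax is 13. These differ, so the equilibrium is in mixed strategies.
Let the attacker play target 1 with probability p. The defender is indifferent when 13p + 7(1−p) = 4p + 17(1−p), giving p = 10/19.

10/19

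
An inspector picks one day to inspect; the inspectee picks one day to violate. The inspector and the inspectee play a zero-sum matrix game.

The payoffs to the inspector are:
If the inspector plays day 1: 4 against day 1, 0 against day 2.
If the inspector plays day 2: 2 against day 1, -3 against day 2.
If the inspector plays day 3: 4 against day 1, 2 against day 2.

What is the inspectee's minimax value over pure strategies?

2

The worst case (largest entry) in each column is day 1: 4, day 2: 2.
The best (smallest) of these is 2.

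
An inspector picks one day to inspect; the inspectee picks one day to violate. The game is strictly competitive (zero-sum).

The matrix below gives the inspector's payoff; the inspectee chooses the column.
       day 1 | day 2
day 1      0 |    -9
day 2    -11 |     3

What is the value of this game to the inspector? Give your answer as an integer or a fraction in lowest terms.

-99/23

Row minima are -9 and -11, so the inspector's maximin is -9; column maxima are 0 and 3, so the inspectee's minimax is 0. These differ, so the equilibrium is in mixed strategies.
Let the inspector play day 1 with probability p. The inspectee is indifferent when −11(1−p) = −9p + 3(1−p), giving p = 14/23.
Let the inspectee play day 1 with probability q. The inspector is indifferent when −9(1−q) = −11q + 3(1−q), giving q = 12/23.
The value is 0·(12/23) + (-9)·(11/23) = -99/23.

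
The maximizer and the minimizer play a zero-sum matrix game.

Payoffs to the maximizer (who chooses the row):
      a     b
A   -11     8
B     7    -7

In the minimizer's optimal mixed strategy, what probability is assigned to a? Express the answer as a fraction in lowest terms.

Row minima are -11 and -7, so the maximizer's maximin is -7; column maxima are 7 and 8, so the minimizer's minimax is 7. These differ, so the equilibrium is in mixed strategies.
Let the minimizer play a with probability q. The maximizer is indifferent when −11q + 8(1−q) = 7q − 7(1−q), giving q = 5/11.

5/11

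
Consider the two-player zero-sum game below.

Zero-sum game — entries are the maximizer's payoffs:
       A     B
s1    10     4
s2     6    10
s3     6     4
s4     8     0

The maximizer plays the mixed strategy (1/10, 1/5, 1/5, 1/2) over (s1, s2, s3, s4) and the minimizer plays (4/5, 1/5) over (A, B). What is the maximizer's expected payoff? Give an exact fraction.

Against (4/5, 1/5), each row's expected payoff is s1: 44/5; s2: 34/5; s3: 28/5; s4: 32/5.
Taking the (1/10, 1/5, 1/5, 1/2)-weighted average: (1/10)·(44/5) + (1/5)·(34/5) + (1/5)·(28/5) + (1/2)·(32/5) = 164/25.

164/25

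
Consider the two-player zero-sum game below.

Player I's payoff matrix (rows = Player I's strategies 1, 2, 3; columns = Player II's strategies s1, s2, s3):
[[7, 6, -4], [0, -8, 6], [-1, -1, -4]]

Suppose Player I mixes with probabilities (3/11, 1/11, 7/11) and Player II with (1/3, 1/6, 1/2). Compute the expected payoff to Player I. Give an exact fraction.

-71/66

Against (1/3, 1/6, 1/2), each row's expected payoff is 1: 4/3; 2: 5/3; 3: -5/2.
Taking the (3/11, 1/11, 7/11)-weighted average: (3/11)·(4/3) + (1/11)·(5/3) + (7/11)·(-5/2) = -71/66.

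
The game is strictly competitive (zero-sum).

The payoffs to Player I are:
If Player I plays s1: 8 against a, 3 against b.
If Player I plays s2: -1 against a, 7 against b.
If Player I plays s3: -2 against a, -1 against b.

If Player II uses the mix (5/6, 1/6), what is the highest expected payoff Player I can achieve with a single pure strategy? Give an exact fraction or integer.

43/6

s1: (8)·(5/6) + (3)·(1/6) = 43/6.
s2: (-1)·(5/6) + (7)·(1/6) = 1/3.
s3: (-2)·(5/6) + (-1)·(1/6) = -11/6.
The best pure response is s1 with expected payoff 43/6.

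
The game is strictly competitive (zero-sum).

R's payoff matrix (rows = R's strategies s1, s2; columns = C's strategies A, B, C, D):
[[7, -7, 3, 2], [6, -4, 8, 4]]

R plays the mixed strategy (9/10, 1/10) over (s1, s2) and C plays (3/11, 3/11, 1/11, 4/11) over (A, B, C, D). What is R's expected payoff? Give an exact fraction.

129/110

Against (3/11, 3/11, 1/11, 4/11), each row's expected payoff is s1: 1; s2: 30/11.
Taking the (9/10, 1/10)-weighted average: (9/10)·(1) + (1/10)·(30/11) = 129/110.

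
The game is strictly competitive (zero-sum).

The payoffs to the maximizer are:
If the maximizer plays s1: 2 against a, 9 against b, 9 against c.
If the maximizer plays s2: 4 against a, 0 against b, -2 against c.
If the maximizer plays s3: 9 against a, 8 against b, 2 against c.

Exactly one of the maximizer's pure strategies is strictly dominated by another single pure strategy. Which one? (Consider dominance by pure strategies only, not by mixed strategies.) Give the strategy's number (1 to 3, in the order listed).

2

Compare s2 with s3: 9 > 4, 8 > 0, 2 > -2.
So s3 strictly dominates s2 for the maximizer; s2 is strictly dominated.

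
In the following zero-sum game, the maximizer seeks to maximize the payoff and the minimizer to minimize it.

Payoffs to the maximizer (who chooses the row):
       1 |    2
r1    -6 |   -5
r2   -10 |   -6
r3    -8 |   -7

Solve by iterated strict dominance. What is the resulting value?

Row r2 is strictly dominated by row r1 (-6>-10, -5>-6); eliminate r2.
Row r3 is strictly dominated by row r1 (-6>-8, -5>-7); eliminate r3.
Column 2 is strictly dominated by 1 for the minimizer (-6<-5); eliminate 2.
Only (r1, 1) remains, with payoff -6.

-6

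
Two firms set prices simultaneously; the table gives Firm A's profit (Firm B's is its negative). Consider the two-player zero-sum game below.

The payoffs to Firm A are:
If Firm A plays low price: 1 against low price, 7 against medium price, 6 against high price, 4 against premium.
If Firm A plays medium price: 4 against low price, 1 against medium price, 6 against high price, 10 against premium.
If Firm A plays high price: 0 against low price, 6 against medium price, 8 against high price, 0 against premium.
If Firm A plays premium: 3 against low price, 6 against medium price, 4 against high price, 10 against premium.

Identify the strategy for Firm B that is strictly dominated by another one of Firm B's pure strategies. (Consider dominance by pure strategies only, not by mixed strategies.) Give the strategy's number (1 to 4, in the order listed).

Firm B prefers columns that give Firm A less. Compare high price with low price: 1 < 6, 4 < 6, 0 < 8, 3 < 4.
So low price strictly dominates high price for Firm B; high price is strictly dominated.

3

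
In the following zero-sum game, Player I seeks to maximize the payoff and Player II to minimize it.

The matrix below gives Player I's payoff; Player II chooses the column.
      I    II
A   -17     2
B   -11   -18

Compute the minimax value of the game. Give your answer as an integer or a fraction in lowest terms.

Row minima are -17 and -18, so Player I's maximin is -17; column maxima are -11 and 2, so Player II's minimax is -11. These differ, so the equilibrium is in mixed strategies.
Let Player I play A with probability p. Player II is indifferent when −17p − 11(1−p) = 2p − 18(1−p), giving p = 7/26.
Let Player II play I with probability q. Player I is indifferent when −17q + 2(1−q) = −11q − 18(1−q), giving q = 10/13.
The value is -17·(10/13) + (2)·(3/13) = -164/13.

-164/13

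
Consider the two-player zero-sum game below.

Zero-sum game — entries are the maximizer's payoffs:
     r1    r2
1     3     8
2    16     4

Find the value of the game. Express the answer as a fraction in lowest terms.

116/17

Row minima are 3 and 4, so the maximizer's maximin is 4; column maxima are 16 and 8, so the minimizer's minimax is 8. These differ, so the equilibrium is in mixed strategies.
Let the maximizer play 1 with probability p. The minimizer is indifferent when 3p + 16(1−p) = 8p + 4(1−p), giving p = 12/17.
Let the minimizer play r1 with probability q. The maximizer is indifferent when 3q + 8(1−q) = 16q + 4(1−q), giving q = 4/17.
The value is 3·(4/17) + (8)·(13/17) = 116/17.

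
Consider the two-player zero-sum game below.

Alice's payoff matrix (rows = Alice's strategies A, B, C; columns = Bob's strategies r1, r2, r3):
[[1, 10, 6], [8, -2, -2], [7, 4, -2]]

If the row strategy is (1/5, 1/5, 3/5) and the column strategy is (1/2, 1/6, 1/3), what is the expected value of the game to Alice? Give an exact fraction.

Against (1/2, 1/6, 1/3), each row's expected payoff is A: 25/6; B: 3; C: 7/2.
Taking the (1/5, 1/5, 3/5)-weighted average: (1/5)·(25/6) + (1/5)·(3) + (3/5)·(7/2) = 53/15.

53/15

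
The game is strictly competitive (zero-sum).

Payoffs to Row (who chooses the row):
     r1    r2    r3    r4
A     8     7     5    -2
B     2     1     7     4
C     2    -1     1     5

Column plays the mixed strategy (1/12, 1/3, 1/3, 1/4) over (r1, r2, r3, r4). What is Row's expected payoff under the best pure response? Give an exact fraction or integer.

25/6

A: (8)·(1/12) + (7)·(1/3) + (5)·(1/3) + (-2)·(1/4) = 25/6.
B: (2)·(1/12) + (1)·(1/3) + (7)·(1/3) + (4)·(1/4) = 23/6.
C: (2)·(1/12) + (-1)·(1/3) + (1)·(1/3) + (5)·(1/4) = 17/12.
The best pure response is A with expected payoff 25/6.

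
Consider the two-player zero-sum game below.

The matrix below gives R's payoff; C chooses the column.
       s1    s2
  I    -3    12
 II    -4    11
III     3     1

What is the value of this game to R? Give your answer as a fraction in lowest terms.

Row II is strictly dominated by row I, so R never plays it.
The remaining 2×2 game on (I, III) × (s1, s2) has no saddle point. Let R play I with probability p; indifference gives −3p + 3(1−p) = 12p + (1−p), so p = 2/17.
Similarly C's optimal q on s1 is 11/17, and the value is -3·(11/17) + (12)·(6/17) = 39/17.

39/17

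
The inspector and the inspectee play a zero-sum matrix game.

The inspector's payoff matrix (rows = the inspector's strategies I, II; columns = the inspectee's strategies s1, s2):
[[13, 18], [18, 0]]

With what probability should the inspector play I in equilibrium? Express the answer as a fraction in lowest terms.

Row minima are 13 and 0, so the inspector's maximin is 13; column maxima are 18 and 18, so the inspectee's minimax is 18. These differ, so the equilibrium is in mixed strategies.
Let the inspector play I with probability p. The inspectee is indifferent when 13p + 18(1−p) = 18p, giving p = 18/23.

18/23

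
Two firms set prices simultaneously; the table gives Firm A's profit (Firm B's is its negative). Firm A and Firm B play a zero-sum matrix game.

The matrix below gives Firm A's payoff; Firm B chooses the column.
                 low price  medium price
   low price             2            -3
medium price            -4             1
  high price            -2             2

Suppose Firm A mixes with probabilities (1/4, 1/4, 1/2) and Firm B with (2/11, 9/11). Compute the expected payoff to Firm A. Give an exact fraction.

Against (2/11, 9/11), each row's expected payoff is low price: -23/11; medium price: 1/11; high price: 14/11.
Taking the (1/4, 1/4, 1/2)-weighted average: (1/4)·(-23/11) + (1/4)·(1/11) + (1/2)·(14/11) = 3/22.

3/22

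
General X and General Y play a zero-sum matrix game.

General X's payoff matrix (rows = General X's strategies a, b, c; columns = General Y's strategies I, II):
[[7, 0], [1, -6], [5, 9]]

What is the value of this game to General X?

Row b is strictly dominated by row a, so General X never plays it.
The remaining 2×2 game on (a, c) × (I, II) has no saddle point. Let General X play a with probability p; indifference gives 7p + 5(1−p) = 9(1−p), so p = 4/11.
Similarly General Y's optimal q on I is 9/11, and the value is 7·(9/11) + (0)·(2/11) = 63/11.

63/11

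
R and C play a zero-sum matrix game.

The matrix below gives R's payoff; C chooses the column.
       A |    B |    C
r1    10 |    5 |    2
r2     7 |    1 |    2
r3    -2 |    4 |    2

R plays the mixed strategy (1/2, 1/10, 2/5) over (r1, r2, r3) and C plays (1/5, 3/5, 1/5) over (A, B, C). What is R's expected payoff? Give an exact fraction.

39/10

Against (1/5, 3/5, 1/5), each row's expected payoff is r1: 27/5; r2: 12/5; r3: 12/5.
Taking the (1/2, 1/10, 2/5)-weighted average: (1/2)·(27/5) + (1/10)·(12/5) + (2/5)·(12/5) = 39/10.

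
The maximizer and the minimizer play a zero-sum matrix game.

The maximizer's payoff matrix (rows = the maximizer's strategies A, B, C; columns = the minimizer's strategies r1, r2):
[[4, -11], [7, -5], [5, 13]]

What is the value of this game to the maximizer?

29/5

Row A is strictly dominated by row B, so the maximizer never plays it.
The remaining 2×2 game on (B, C) × (r1, r2) has no saddle point. Let the maximizer play B with probability p; indifference gives 7p + 5(1−p) = −5p + 13(1−p), so p = 2/5.
Similarly the minimizer's optimal q on r1 is 9/10, and the value is 7·(9/10) + (-5)·(1/10) = 29/5.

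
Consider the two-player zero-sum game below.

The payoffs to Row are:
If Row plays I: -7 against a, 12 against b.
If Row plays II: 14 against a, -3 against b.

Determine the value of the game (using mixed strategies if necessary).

Row minima are -7 and -3, so Row's maximin is -3; column maxima are 14 and 12, so Column's minimax is 12. These differ, so the equilibrium is in mixed strategies.
Let Row play I with probability p. Column is indifferent when −7p + 14(1−p) = 12p − 3(1−p), giving p = 17/36.
Let Column play a with probability q. Row is indifferent when −7q + 12(1−q) = 14q − 3(1−q), giving q = 5/12.
The value is -7·(5/12) + (12)·(7/12) = 49/12.

49/12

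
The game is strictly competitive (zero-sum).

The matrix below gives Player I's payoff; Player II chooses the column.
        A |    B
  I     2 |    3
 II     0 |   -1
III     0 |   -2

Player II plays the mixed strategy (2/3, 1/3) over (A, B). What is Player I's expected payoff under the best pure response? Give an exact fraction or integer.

I: (2)·(2/3) + (3)·(1/3) = 7/3.
II: (0)·(2/3) + (-1)·(1/3) = -1/3.
III: (0)·(2/3) + (-2)·(1/3) = -2/3.
The best pure response is I with expected payoff 7/3.

7/3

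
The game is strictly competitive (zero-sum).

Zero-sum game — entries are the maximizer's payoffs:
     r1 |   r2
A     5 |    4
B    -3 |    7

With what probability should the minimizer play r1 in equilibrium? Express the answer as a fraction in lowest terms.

3/11

Row minima are 4 and -3, so the maximizer's maximin is 4; column maxima are 5 and 7, so the minimizer's minimax is 5. These differ, so the equilibrium is in mixed strategies.
Let the minimizer play r1 with probability q. The maximizer is indifferent when 5q + 4(1−q) = −3q + 7(1−q), giving q = 3/11.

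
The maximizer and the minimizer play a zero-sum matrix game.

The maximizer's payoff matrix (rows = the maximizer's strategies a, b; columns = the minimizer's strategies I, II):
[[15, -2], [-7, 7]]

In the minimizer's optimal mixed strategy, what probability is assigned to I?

9/31

Row minima are -2 and -7, so the maximizer's maximin is -2; column maxima are 15 and 7, so the minimizer's minimax is 7. These differ, so the equilibrium is in mixed strategies.
Let the minimizer play I with probability q. The maximizer is indifferent when 15q − 2(1−q) = −7q + 7(1−q), giving q = 9/31.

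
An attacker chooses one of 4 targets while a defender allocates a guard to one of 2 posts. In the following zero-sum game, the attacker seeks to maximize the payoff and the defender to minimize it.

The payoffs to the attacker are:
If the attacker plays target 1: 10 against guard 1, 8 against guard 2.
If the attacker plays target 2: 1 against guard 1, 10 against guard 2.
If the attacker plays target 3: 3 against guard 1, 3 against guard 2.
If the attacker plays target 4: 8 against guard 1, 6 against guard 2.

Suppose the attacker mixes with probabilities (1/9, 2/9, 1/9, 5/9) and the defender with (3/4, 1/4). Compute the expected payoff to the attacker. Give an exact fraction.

Against (3/4, 1/4), each row's expected payoff is target 1: 19/2; target 2: 13/4; target 3: 3; target 4: 15/2.
Taking the (1/9, 2/9, 1/9, 5/9)-weighted average: (1/9)·(19/2) + (2/9)·(13/4) + (1/9)·(3) + (5/9)·(15/2) = 113/18.

113/18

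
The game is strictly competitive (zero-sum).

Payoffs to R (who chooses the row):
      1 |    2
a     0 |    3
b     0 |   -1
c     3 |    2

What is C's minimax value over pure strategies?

3

The worst case (largest entry) in each column is 1: 3, 2: 3.
The best (smallest) of these is 3.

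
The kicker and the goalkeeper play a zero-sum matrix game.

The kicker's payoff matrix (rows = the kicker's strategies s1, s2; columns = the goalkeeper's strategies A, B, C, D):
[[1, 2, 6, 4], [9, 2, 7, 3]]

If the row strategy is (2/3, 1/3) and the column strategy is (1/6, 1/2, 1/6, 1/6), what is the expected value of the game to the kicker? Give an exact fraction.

Against (1/6, 1/2, 1/6, 1/6), each row's expected payoff is s1: 17/6; s2: 25/6.
Taking the (2/3, 1/3)-weighted average: (2/3)·(17/6) + (1/3)·(25/6) = 59/18.

59/18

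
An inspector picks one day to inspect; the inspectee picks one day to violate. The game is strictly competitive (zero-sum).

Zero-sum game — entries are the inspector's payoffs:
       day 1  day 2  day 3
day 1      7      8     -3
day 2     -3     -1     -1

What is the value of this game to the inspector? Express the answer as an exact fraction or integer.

-4/3

Column day 2 is strictly dominated by day 1 for the inspectee (it gives the inspector more in every row).
The remaining 2×2 game on (day 1, day 2) × (day 1, day 3) has no saddle point. Let the inspector play day 1 with probability p; indifference gives 7p − 3(1−p) = −3p − (1−p), so p = 1/6.
Similarly the inspectee's optimal q on day 1 is 1/6, and the value is 7·(1/6) + (-3)·(5/6) = -4/3.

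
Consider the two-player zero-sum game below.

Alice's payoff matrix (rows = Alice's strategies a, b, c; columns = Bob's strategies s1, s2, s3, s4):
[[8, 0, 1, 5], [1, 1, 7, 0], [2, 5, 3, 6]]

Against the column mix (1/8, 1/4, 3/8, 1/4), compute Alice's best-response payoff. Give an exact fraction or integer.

33/8

a: (8)·(1/8) + (0)·(1/4) + (1)·(3/8) + (5)·(1/4) = 21/8.
b: (1)·(1/8) + (1)·(1/4) + (7)·(3/8) + (0)·(1/4) = 3.
c: (2)·(1/8) + (5)·(1/4) + (3)·(3/8) + (6)·(1/4) = 33/8.
The best pure response is c with expected payoff 33/8.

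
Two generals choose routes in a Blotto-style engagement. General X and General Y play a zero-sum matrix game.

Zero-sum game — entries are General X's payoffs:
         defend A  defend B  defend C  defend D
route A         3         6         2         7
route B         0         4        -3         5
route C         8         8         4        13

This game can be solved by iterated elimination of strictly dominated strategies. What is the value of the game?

4

Column defend A is strictly dominated by defend C for General Y (2<3, -3<0, 4<8); eliminate defend A.
Column defend B is strictly dominated by defend C for General Y (2<6, -3<4, 4<8); eliminate defend B.
Row route B is strictly dominated by row route A (2>-3, 7>5); eliminate route B.
Row route A is strictly dominated by row route C (4>2, 13>7); eliminate route A.
Column defend D is strictly dominated by defend C for General Y (4<13); eliminate defend D.
Only (route C, defend C) remains, with payoff 4.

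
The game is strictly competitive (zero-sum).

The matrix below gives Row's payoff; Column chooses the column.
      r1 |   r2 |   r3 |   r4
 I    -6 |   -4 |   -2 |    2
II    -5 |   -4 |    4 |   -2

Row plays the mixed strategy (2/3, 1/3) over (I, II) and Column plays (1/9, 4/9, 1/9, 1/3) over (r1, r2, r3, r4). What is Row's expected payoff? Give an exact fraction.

Against (1/9, 4/9, 1/9, 1/3), each row's expected payoff is I: -2; II: -23/9.
Taking the (2/3, 1/3)-weighted average: (2/3)·(-2) + (1/3)·(-23/9) = -59/27.

-59/27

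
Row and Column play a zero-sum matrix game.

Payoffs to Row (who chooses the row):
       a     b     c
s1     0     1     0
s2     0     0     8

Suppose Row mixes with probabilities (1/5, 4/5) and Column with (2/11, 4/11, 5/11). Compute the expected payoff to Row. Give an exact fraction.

164/55

Against (2/11, 4/11, 5/11), each row's expected payoff is s1: 4/11; s2: 40/11.
Taking the (1/5, 4/5)-weighted average: (1/5)·(4/11) + (4/5)·(40/11) = 164/55.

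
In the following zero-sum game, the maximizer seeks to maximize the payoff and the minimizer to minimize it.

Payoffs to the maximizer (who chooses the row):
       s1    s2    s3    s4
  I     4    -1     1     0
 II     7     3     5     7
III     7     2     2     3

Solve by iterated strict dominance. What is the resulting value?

Column s4 is strictly dominated by s2 for the minimizer (-1<0, 3<7, 2<3); eliminate s4.
Row I is strictly dominated by row II (7>4, 3>-1, 5>1); eliminate I.
Column s1 is strictly dominated by s2 for the minimizer (3<7, 2<7); eliminate s1.
Row III is strictly dominated by row II (3>2, 5>2); eliminate III.
Column s3 is strictly dominated by s2 for the minimizer (3<5); eliminate s3.
Only (II, s2) remains, with payoff 3.

3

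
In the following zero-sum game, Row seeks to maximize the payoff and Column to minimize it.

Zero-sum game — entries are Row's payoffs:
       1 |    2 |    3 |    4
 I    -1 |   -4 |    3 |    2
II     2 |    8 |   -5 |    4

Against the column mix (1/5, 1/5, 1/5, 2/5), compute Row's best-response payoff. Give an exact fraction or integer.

13/5

I: (-1)·(1/5) + (-4)·(1/5) + (3)·(1/5) + (2)·(2/5) = 2/5.
II: (2)·(1/5) + (8)·(1/5) + (-5)·(1/5) + (4)·(2/5) = 13/5.
The best pure response is II with expected payoff 13/5.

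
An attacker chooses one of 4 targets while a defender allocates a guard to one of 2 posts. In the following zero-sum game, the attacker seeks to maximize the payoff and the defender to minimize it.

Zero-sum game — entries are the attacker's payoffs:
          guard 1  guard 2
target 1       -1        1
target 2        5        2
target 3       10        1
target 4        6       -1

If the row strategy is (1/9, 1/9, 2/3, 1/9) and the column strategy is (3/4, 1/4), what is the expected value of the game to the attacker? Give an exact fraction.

109/18

Against (3/4, 1/4), each row's expected payoff is target 1: -1/2; target 2: 17/4; target 3: 31/4; target 4: 17/4.
Taking the (1/9, 1/9, 2/3, 1/9)-weighted average: (1/9)·(-1/2) + (1/9)·(17/4) + (2/3)·(31/4) + (1/9)·(17/4) = 109/18.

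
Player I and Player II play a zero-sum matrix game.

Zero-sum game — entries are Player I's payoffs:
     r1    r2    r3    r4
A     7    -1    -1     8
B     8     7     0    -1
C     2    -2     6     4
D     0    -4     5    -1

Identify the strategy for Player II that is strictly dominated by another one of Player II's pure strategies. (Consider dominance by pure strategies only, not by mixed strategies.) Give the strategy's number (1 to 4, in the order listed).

Player II prefers columns that give Player I less. Compare r1 with r2: -1 < 7, 7 < 8, -2 < 2, -4 < 0.
So r2 strictly dominates r1 for Player II; r1 is strictly dominated.

1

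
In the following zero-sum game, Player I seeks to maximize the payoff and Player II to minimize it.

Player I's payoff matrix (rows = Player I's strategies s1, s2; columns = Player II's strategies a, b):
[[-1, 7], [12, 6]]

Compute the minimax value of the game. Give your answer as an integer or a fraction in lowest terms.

45/7

Row minima are -1 and 6, so Player I's maximin is 6; column maxima are 12 and 7, so Player II's minimax is 7. These differ, so the equilibrium is in mixed strategies.
Let Player I play s1 with probability p. Player II is indifferent when −p + 12(1−p) = 7p + 6(1−p), giving p = 3/7.
Let Player II play a with probability q. Player I is indifferent when −q + 7(1−q) = 12q + 6(1−q), giving q = 1/14.
The value is -1·(1/14) + (7)·(13/14) = 45/7.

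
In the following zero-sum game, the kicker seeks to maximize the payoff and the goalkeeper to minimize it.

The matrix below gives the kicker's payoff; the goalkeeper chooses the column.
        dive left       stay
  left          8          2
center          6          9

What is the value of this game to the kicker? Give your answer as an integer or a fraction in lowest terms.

Row minima are 2 and 6, so the kicker's maximin is 6; column maxima are 8 and 9, so the goalkeeper's minimax is 8. These differ, so the equilibrium is in mixed strategies.
Let the kicker play left with probability p. The goalkeeper is indifferent when 8p + 6(1−p) = 2p + 9(1−p), giving p = 1/3.
Let the goalkeeper play dive left with probability q. The kicker is indifferent when 8q + 2(1−q) = 6q + 9(1−q), giving q = 7/9.
The value is 8·(7/9) + (2)·(2/9) = 20/3.

20/3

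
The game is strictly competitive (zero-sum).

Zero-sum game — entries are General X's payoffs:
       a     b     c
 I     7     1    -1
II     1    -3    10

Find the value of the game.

Column a is strictly dominated by b for General Y (it gives General X more in every row).
The remaining 2×2 game on (I, II) × (b, c) has no saddle point. Let General X play I with probability p; indifference gives p − 3(1−p) = −p + 10(1−p), so p = 13/15.
Similarly General Y's optimal q on b is 11/15, and the value is 1·(11/15) + (-1)·(4/15) = 7/15.

7/15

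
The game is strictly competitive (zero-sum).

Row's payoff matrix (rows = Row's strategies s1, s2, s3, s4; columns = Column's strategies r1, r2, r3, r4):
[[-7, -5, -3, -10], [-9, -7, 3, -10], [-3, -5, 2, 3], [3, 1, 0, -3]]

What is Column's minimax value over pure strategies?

1

The worst case (largest entry) in each column is r1: 3, r2: 1, r3: 3, r4: 3.
The best (smallest) of these is 1.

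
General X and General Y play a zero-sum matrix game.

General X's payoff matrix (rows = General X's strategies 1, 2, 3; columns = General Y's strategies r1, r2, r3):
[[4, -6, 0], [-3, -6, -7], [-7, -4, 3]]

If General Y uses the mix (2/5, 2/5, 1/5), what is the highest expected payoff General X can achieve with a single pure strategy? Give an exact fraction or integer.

1: (4)·(2/5) + (-6)·(2/5) + (0)·(1/5) = -4/5.
2: (-3)·(2/5) + (-6)·(2/5) + (-7)·(1/5) = -5.
3: (-7)·(2/5) + (-4)·(2/5) + (3)·(1/5) = -19/5.
The best pure response is 1 with expected payoff -4/5.

-4/5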